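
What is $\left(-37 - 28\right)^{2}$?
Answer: $4225$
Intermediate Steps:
$\left(-37 - 28\right)^{2} = \left(-65\right)^{2} = 4225$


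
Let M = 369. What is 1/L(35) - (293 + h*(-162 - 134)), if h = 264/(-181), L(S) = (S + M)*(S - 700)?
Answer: -35242013001/48627460 ≈ -724.73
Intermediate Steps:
L(S) = (-700 + S)*(369 + S) (L(S) = (S + 369)*(S - 700) = (369 + S)*(-700 + S) = (-700 + S)*(369 + S))
h = -264/181 (h = 264*(-1/181) = -264/181 ≈ -1.4586)
1/L(35) - (293 + h*(-162 - 134)) = 1/(-258300 + 35**2 - 331*35) - (293 - 264*(-162 - 134)/181) = 1/(-258300 + 1225 - 11585) - (293 - 264/181*(-296)) = 1/(-268660) - (293 + 78144/181) = -1/268660 - 1*131177/181 = -1/268660 - 131177/181 = -35242013001/48627460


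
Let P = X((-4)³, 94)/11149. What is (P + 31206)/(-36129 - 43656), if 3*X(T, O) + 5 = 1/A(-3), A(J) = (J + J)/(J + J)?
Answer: -1043747078/2668568895 ≈ -0.39113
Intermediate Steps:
A(J) = 1 (A(J) = (2*J)/((2*J)) = (2*J)*(1/(2*J)) = 1)
X(T, O) = -4/3 (X(T, O) = -5/3 + (⅓)/1 = -5/3 + (⅓)*1 = -5/3 + ⅓ = -4/3)
P = -4/33447 (P = -4/3/11149 = -4/3*1/11149 = -4/33447 ≈ -0.00011959)
(P + 31206)/(-36129 - 43656) = (-4/33447 + 31206)/(-36129 - 43656) = (1043747078/33447)/(-79785) = (1043747078/33447)*(-1/79785) = -1043747078/2668568895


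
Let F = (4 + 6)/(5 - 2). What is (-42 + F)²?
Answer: 13456/9 ≈ 1495.1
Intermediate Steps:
F = 10/3 ≈ 3.3333
(-42 + F)² = (-42 + 10/3)² = (-116/3)² = 13456/9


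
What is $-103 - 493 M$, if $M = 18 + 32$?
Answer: $-24753$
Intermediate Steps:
$M = 50$
$-103 - 493 M = -103 - 24650 = -24753$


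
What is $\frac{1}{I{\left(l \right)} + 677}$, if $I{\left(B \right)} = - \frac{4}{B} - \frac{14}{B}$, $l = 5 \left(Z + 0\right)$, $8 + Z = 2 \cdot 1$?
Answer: $\frac{5}{3388} \approx 0.0014758$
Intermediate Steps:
$Z = -6$ ($Z = -8 + 2 \cdot 1 = -8 + 2 = -6$)
$l = -30$ ($l = 5 \left(-6 + 0\right) = 5 \left(-6\right) = -30$)
$I{\left(B \right)} = - \frac{18}{B}$
$\frac{1}{I{\left(l \right)} + 677} = \frac{1}{- \frac{18}{-30} + 677} = \frac{1}{\left(-18\right) \left(- \frac{1}{30}\right) + 677} = \frac{1}{\frac{3}{5} + 677} = \frac{1}{\frac{3388}{5}} = \frac{5}{3388}$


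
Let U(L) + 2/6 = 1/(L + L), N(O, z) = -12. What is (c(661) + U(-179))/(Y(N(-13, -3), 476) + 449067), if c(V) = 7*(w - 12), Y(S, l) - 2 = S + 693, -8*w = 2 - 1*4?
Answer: -35479/193212600 ≈ -0.00018363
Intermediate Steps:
w = 1/4 (w = -(2 - 1*4)/8 = -(2 - 4)/8 = -1/8*(-2) = 1/4 ≈ 0.25000)
U(L) = -1/3 + 1/(2*L) (U(L) = -1/3 + 1/(L + L) = -1/3 + 1/(2*L))
Y(S, l) = 695 + S (Y(S, l) = 2 + (S + 693) = 2 + (693 + S) = 695 + S)
c(V) = -329/4 (c(V) = 7*(1/4 - 12) = 7*(-47/4) = -329/4)
(c(661) + U(-179))/(Y(N(-13, -3), 476) + 449067) = (-329/4 + (1/6)*(3 - 2*(-179))/(-179))/((695 - 12) + 449067) = (-329/4 + (1/6)*(-1/179)*(3 + 358))/(683 + 449067) = (-329/4 + (1/6)*(-1/179)*361)/449750 = (-329/4 - 361/1074)*(1/449750) = -177395/2148*1/449750 = -35479/193212600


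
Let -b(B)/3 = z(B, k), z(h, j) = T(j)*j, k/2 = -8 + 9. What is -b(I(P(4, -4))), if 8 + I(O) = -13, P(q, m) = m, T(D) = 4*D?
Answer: 48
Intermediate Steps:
k = 2 (k = 2*(-8 + 9) = 2*1 = 2)
I(O) = -21 (I(O) = -8 - 13 = -21)
z(h, j) = 4*j² (z(h, j) = (4*j)*j = 4*j²)
b(B) = -48 (b(B) = -12*2² = -12*4 = -3*16 = -48)
-b(I(P(4, -4))) = -1*(-48) = 48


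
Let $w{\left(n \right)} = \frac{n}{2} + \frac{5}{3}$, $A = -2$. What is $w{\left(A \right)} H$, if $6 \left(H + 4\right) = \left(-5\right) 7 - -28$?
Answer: $- \frac{31}{9} \approx -3.4444$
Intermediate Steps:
$w{\left(n \right)} = \frac{5}{3} + \frac{n}{2}$ ($w{\left(n \right)} = n \frac{1}{2} + 5 \cdot \frac{1}{3} = \frac{n}{2} + \frac{5}{3} = \frac{5}{3} + \frac{n}{2}$)
$H = - \frac{31}{6}$ ($H = -4 + \frac{\left(-5\right) 7 - -28}{6} = -4 + \frac{-35 + 28}{6} = -4 + \frac{1}{6} \left(-7\right) = -4 - \frac{7}{6} = - \frac{31}{6} \approx -5.1667$)
$w{\left(A \right)} H = \left(\frac{5}{3} + \frac{1}{2} \left(-2\right)\right) \left(- \frac{31}{6}\right) = \left(\frac{5}{3} - 1\right) \left(- \frac{31}{6}\right) = \frac{2}{3} \left(- \frac{31}{6}\right) = - \frac{31}{9}$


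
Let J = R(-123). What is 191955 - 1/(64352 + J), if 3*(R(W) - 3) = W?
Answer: 12345393869/64314 ≈ 1.9196e+5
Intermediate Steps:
R(W) = 3 + W/3
J = -38 (J = 3 + (⅓)*(-123) = 3 - 41 = -38)
191955 - 1/(64352 + J) = 191955 - 1/(64352 - 38) = 191955 - 1/64314 = 12345393869/64314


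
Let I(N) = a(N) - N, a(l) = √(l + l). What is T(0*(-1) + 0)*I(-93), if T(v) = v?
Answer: 0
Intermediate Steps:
a(l) = √2*√l (a(l) = √(2*l) = √2*√l)
I(N) = -N + √2*√N (I(N) = √2*√N - N = -N + √2*√N)
T(0*(-1) + 0)*I(-93) = (0*(-1) + 0)*(-1*(-93) + √2*√(-93)) = (0 + 0)*(93 + √2*(I*√93)) = 0*(93 + I*√186) = 0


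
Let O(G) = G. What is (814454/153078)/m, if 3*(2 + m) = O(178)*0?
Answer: -407227/153078 ≈ -2.6603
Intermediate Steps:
m = -2 (m = -2 + (178*0)/3 = -2 + (1/3)*0 = -2 + 0 = -2)
(814454/153078)/m = (814454/153078)/(-2) = (814454*(1/153078))*(-1/2) = (407227/76539)*(-1/2) = -407227/153078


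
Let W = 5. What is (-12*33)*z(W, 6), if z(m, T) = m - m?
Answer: 0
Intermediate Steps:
z(m, T) = 0
(-12*33)*z(W, 6) = -12*33*0 = -396*0 = 0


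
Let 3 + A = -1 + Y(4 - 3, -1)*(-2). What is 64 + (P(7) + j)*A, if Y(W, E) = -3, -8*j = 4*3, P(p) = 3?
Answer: 67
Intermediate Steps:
j = -3/2 ≈ -1.5000
A = 2 (A = -3 + (-1 - 3*(-2)) = -3 + (-1 + 6) = -3 + 5 = 2)
64 + (P(7) + j)*A = 64 + (3 - 3/2)*2 = 64 + (3/2)*2 = 64 + 3 = 67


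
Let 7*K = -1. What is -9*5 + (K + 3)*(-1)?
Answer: -335/7 ≈ -47.857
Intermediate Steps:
K = -⅐ (K = (⅐)*(-1) = -⅐ ≈ -0.14286)
-9*5 + (K + 3)*(-1) = -9*5 + (-⅐ + 3)*(-1) = -45 + (20/7)*(-1) = -45 - 20/7 = -335/7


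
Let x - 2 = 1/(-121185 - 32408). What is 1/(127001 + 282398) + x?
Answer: 125761385408/62880820607 ≈ 2.0000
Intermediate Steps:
x = 307185/153593 (x = 2 + 1/(-121185 - 32408) = 2 + 1/(-153593) = 2 - 1/153593 = 307185/153593 ≈ 2.0000)
1/(127001 + 282398) + x = 1/(127001 + 282398) + 307185/153593 = 1/409399 + 307185/153593 = 125761385408/62880820607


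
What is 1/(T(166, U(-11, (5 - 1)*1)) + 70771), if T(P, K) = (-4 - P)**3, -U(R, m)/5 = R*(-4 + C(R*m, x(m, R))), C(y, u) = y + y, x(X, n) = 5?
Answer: -1/4842229 ≈ -2.0652e-7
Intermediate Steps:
C(y, u) = 2*y
U(R, m) = -5*R*(-4 + 2*R*m) (U(R, m) = -5*R*(-4 + 2*(R*m)) = -5*R*(-4 + 2*R*m))
1/(T(166, U(-11, (5 - 1)*1)) + 70771) = 1/(-(4 + 166)**3 + 70771) = 1/(-1*170**3 + 70771) = 1/(-1*4913000 + 70771) = 1/(-4913000 + 70771) = 1/(-4842229) = -1/4842229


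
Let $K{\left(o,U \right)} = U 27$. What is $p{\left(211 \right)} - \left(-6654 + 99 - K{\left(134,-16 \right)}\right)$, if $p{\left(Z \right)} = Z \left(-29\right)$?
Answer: $4$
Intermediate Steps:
$K{\left(o,U \right)} = 27 U$
$p{\left(Z \right)} = - 29 Z$
$p{\left(211 \right)} - \left(-6654 + 99 - K{\left(134,-16 \right)}\right) = \left(-29\right) 211 + \left(27 \left(-16\right) - \left(-6654 - -99\right)\right) = -6119 - -6123 = -6119 + \left(-432 + 6555\right) = -6119 + 6123 = 4$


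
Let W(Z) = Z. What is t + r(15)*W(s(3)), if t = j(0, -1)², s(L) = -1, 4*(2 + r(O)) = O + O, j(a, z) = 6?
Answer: 61/2 ≈ 30.500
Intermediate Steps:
r(O) = -2 + O/2 (r(O) = -2 + (O + O)/4 = -2 + (2*O)/4 = -2 + O/2)
t = 36 (t = 6² = 36)
t + r(15)*W(s(3)) = 36 + (-2 + (½)*15)*(-1) = 36 + (-2 + 15/2)*(-1) = 36 + (11/2)*(-1) = 36 - 11/2 = 61/2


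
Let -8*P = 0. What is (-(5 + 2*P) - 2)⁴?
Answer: 2401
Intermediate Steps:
P = 0 (P = -⅛*0 = 0)
(-(5 + 2*P) - 2)⁴ = (-(5 + 2*0) - 2)⁴ = (-(5 + 0) - 2)⁴ = (-1*5 - 2)⁴ = (-5 - 2)⁴ = (-7)⁴ = 2401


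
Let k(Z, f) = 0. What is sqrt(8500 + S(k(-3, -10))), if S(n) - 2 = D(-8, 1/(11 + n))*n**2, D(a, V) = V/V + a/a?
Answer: sqrt(8502) ≈ 92.206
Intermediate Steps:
D(a, V) = 2 (D(a, V) = 1 + 1 = 2)
S(n) = 2 + 2*n**2
sqrt(8500 + S(k(-3, -10))) = sqrt(8500 + (2 + 2*0**2)) = sqrt(8500 + (2 + 2*0)) = sqrt(8500 + (2 + 0)) = sqrt(8500 + 2) = sqrt(8502)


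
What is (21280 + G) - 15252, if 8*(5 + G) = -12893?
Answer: 35291/8 ≈ 4411.4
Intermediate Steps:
G = -12933/8 (G = -5 + (⅛)*(-12893) = -5 - 12893/8 = -12933/8 ≈ -1616.6)
(21280 + G) - 15252 = (21280 - 12933/8) - 15252 = 157307/8 - 15252 = 35291/8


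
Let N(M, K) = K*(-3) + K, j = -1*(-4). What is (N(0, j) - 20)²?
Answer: 784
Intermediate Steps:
j = 4
N(M, K) = -2*K (N(M, K) = -3*K + K = -2*K)
(N(0, j) - 20)² = (-2*4 - 20)² = (-8 - 20)² = (-28)² = 784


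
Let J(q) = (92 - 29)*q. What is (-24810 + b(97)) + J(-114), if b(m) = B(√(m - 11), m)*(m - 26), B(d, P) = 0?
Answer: -31992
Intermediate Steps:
J(q) = 63*q
b(m) = 0 (b(m) = 0*(m - 26) = 0*(-26 + m) = 0)
(-24810 + b(97)) + J(-114) = (-24810 + 0) + 63*(-114) = -24810 - 7182 = -31992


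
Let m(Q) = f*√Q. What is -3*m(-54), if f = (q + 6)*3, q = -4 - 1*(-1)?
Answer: -81*I*√6 ≈ -198.41*I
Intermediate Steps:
q = -3 (q = -4 + 1 = -3)
f = 9 (f = (-3 + 6)*3 = 3*3 = 9)
m(Q) = 9*√Q
-3*m(-54) = -27*√(-54) = -27*3*I*√6 = -81*I*√6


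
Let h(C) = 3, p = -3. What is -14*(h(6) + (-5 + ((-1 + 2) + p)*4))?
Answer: 140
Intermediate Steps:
-14*(h(6) + (-5 + ((-1 + 2) + p)*4)) = -14*(3 + (-5 + ((-1 + 2) - 3)*4)) = -14*(3 + (-5 + (1 - 3)*4)) = -14*(3 + (-5 - 2*4)) = -14*(3 + (-5 - 8)) = -14*(3 - 13) = -14*(-10) = 140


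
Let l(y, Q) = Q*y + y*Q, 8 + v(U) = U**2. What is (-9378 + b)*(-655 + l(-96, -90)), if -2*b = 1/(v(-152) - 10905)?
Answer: -3801379350125/24382 ≈ -1.5591e+8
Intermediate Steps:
v(U) = -8 + U**2
l(y, Q) = 2*Q*y (l(y, Q) = Q*y + Q*y = 2*Q*y)
b = -1/24382 (b = -1/(2*((-8 + (-152)**2) - 10905)) = -1/(2*((-8 + 23104) - 10905)) = -1/(2*(23096 - 10905)) = -1/2/12191 = -1/2*1/12191 = -1/24382 ≈ -4.1014e-5)
(-9378 + b)*(-655 + l(-96, -90)) = (-9378 - 1/24382)*(-655 + 2*(-90)*(-96)) = -228654397*(-655 + 17280)/24382 = -228654397/24382*16625 = -3801379350125/24382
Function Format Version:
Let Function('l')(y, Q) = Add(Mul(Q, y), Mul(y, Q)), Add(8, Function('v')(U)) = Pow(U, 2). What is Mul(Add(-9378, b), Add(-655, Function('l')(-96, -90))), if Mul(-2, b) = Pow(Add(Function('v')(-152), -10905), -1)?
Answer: Rational(-3801379350125, 24382) ≈ -1.5591e+8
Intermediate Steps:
Function('v')(U) = Add(-8, Pow(U, 2))
Function('l')(y, Q) = Mul(2, Q, y) (Function('l')(y, Q) = Add(Mul(Q, y), Mul(Q, y)) = Mul(2, Q, y))
b = Rational(-1, 24382) (b = Mul(Rational(-1, 2), Pow(Add(Add(-8, Pow(-152, 2)), -10905), -1)) = Mul(Rational(-1, 2), Pow(Add(Add(-8, 23104), -10905), -1)) = Mul(Rational(-1, 2), Pow(Add(23096, -10905), -1)) = Mul(Rational(-1, 2), Pow(12191, -1)) = Mul(Rational(-1, 2), Rational(1, 12191)) = Rational(-1, 24382) ≈ -4.1014e-5)
Mul(Add(-9378, b), Add(-655, Function('l')(-96, -90))) = Mul(Add(-9378, Rational(-1, 24382)), Add(-655, Mul(2, -90, -96))) = Mul(Rational(-228654397, 24382), Add(-655, 17280)) = Mul(Rational(-228654397, 24382), 16625) = Rational(-3801379350125, 24382)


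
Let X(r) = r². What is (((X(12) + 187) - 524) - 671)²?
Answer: 746496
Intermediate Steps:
(((X(12) + 187) - 524) - 671)² = (((12² + 187) - 524) - 671)² = (((144 + 187) - 524) - 671)² = ((331 - 524) - 671)² = (-193 - 671)² = (-864)² = 746496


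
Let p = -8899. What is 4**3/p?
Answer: -64/8899 ≈ -0.0071918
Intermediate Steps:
4**3/p = 4**3/(-8899) = 64*(-1/8899) = -64/8899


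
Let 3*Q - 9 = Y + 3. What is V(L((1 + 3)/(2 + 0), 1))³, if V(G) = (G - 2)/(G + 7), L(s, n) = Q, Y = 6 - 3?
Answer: 1/64 ≈ 0.015625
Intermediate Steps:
Y = 3
Q = 5 (Q = 3 + (3 + 3)/3 = 3 + (⅓)*6 = 3 + 2 = 5)
L(s, n) = 5
V(G) = (-2 + G)/(7 + G)
V(L((1 + 3)/(2 + 0), 1))³ = ((-2 + 5)/(7 + 5))³ = (3/12)³ = ((1/12)*3)³ = (¼)³ = 1/64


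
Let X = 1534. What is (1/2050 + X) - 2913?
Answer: -2826949/2050 ≈ -1379.0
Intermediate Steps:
(1/2050 + X) - 2913 = (1/2050 + 1534) - 2913 = 3144701/2050 - 2913 = -2826949/2050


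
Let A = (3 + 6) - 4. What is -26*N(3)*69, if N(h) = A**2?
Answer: -44850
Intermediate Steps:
A = 5 (A = 9 - 4 = 5)
N(h) = 25 (N(h) = 5**2 = 25)
-26*N(3)*69 = -26*25*69 = -650*69 = -44850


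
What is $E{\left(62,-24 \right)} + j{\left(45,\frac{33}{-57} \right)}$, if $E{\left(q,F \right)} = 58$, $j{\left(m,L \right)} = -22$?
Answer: $36$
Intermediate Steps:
$E{\left(62,-24 \right)} + j{\left(45,\frac{33}{-57} \right)} = 58 - 22 = 36$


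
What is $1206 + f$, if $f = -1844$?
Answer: $-638$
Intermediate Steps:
$1206 + f = 1206 - 1844 = -638$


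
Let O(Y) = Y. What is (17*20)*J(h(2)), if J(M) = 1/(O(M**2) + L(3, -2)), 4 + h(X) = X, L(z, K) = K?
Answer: 170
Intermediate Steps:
h(X) = -4 + X
J(M) = 1/(-2 + M**2) (J(M) = 1/(M**2 - 2) = 1/(-2 + M**2))
(17*20)*J(h(2)) = (17*20)/(-2 + (-4 + 2)**2) = 340/(-2 + (-2)**2) = 340/(-2 + 4) = 340/2 = 340*(1/2) = 170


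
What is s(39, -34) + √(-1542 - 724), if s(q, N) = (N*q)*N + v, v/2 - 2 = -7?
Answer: 45074 + I*√2266 ≈ 45074.0 + 47.603*I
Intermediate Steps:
v = -10 (v = 4 + 2*(-7) = 4 - 14 = -10)
s(q, N) = -10 + q*N² (s(q, N) = (N*q)*N - 10 = q*N² - 10 = -10 + q*N²)
s(39, -34) + √(-1542 - 724) = (-10 + 39*(-34)²) + √(-1542 - 724) = (-10 + 39*1156) + √(-2266) = (-10 + 45084) + I*√2266 = 45074 + I*√2266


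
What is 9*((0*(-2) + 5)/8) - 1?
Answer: 37/8 ≈ 4.6250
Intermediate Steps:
9*((0*(-2) + 5)/8) - 1 = 9*((0 + 5)*(⅛)) - 1 = 9*(5*(⅛)) - 1 = 9*(5/8) - 1 = 45/8 - 1 = 37/8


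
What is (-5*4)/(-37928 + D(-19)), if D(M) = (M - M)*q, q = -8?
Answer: 5/9482 ≈ 0.00052731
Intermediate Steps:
D(M) = 0 (D(M) = (M - M)*(-8) = 0*(-8) = 0)
(-5*4)/(-37928 + D(-19)) = (-5*4)/(-37928 + 0) = -20/(-37928) = -1/37928*(-20) = 5/9482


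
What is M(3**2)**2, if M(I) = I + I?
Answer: 324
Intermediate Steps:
M(I) = 2*I
M(3**2)**2 = (2*3**2)**2 = (2*9)**2 = 18**2 = 324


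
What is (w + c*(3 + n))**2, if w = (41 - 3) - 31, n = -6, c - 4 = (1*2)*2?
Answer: 289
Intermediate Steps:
c = 8 (c = 4 + (1*2)*2 = 4 + 2*2 = 4 + 4 = 8)
w = 7 (w = 38 - 31 = 7)
(w + c*(3 + n))**2 = (7 + 8*(3 - 6))**2 = (7 + 8*(-3))**2 = (7 - 24)**2 = (-17)**2 = 289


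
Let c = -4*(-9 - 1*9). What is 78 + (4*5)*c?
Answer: 1518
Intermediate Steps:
c = 72 (c = -4*(-9 - 9) = -4*(-18) = 72)
78 + (4*5)*c = 78 + (4*5)*72 = 78 + 20*72 = 78 + 1440 = 1518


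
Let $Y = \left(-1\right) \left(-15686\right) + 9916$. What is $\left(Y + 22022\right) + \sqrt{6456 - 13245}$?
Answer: $47624 + i \sqrt{6789} \approx 47624.0 + 82.395 i$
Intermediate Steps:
$Y = 25602$ ($Y = 15686 + 9916 = 25602$)
$\left(Y + 22022\right) + \sqrt{6456 - 13245} = \left(25602 + 22022\right) + \sqrt{6456 - 13245} = 47624 + \sqrt{-6789} = 47624 + i \sqrt{6789}$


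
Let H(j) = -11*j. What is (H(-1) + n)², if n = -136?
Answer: 15625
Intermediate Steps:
(H(-1) + n)² = (-11*(-1) - 136)² = (11 - 136)² = (-125)² = 15625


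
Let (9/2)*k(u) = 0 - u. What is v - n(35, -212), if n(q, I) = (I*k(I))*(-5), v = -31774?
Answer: -735406/9 ≈ -81712.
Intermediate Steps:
k(u) = -2*u/9 (k(u) = 2*(0 - u)/9 = 2*(-u)/9 = -2*u/9)
n(q, I) = 10*I²/9 (n(q, I) = (I*(-2*I/9))*(-5) = -2*I²/9*(-5) = 10*I²/9)
v - n(35, -212) = -31774 - 10*(-212)²/9 = -31774 - 10*44944/9 = -31774 - 1*449440/9 = -31774 - 449440/9 = -735406/9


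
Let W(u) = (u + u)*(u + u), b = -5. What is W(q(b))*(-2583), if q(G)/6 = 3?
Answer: -3347568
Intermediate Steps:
q(G) = 18 (q(G) = 6*3 = 18)
W(u) = 4*u² (W(u) = (2*u)*(2*u) = 4*u²)
W(q(b))*(-2583) = (4*18²)*(-2583) = (4*324)*(-2583) = 1296*(-2583) = -3347568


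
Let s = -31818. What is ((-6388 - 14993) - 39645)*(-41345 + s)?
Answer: 4464845238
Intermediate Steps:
((-6388 - 14993) - 39645)*(-41345 + s) = ((-6388 - 14993) - 39645)*(-41345 - 31818) = (-21381 - 39645)*(-73163) = -61026*(-73163) = 4464845238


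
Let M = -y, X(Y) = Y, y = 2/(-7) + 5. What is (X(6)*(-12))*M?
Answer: 2376/7 ≈ 339.43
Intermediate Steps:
y = 33/7 (y = 2*(-1/7) + 5 = -2/7 + 5 = 33/7 ≈ 4.7143)
M = -33/7 (M = -1*33/7 = -33/7 ≈ -4.7143)
(X(6)*(-12))*M = (6*(-12))*(-33/7) = -72*(-33/7) = 2376/7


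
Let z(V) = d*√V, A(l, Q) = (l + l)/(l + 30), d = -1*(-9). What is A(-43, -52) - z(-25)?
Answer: 86/13 - 45*I ≈ 6.6154 - 45.0*I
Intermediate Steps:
d = 9
A(l, Q) = 2*l/(30 + l) (A(l, Q) = (2*l)/(30 + l) = 2*l/(30 + l))
z(V) = 9*√V
A(-43, -52) - z(-25) = 2*(-43)/(30 - 43) - 9*√(-25) = 2*(-43)/(-13) - 9*5*I = 2*(-43)*(-1/13) - 45*I = 86/13 - 45*I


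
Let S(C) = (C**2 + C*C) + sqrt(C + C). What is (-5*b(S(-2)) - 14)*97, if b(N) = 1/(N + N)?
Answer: -23571/17 + 485*I/68 ≈ -1386.5 + 7.1324*I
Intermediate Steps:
S(C) = 2*C**2 + sqrt(2)*sqrt(C) (S(C) = (C**2 + C**2) + sqrt(2*C) = 2*C**2 + sqrt(2)*sqrt(C))
b(N) = 1/(2*N)
(-5*b(S(-2)) - 14)*97 = (-5/(2*(2*(-2)**2 + sqrt(2)*sqrt(-2))) - 14)*97 = (-5/(2*(2*4 + sqrt(2)*(I*sqrt(2)))) - 14)*97 = (-5/(2*(8 + 2*I)) - 14)*97 = (-5*(8 - 2*I)/68/2 - 14)*97 = (-5*(8 - 2*I)/136 - 14)*97 = (-14 - 5*(8 - 2*I)/136)*97 = -1358 - 485*(8 - 2*I)/136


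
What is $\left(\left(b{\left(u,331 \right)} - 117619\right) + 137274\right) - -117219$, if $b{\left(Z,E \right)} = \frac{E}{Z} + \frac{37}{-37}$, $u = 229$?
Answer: $\frac{31344248}{229} \approx 1.3687 \cdot 10^{5}$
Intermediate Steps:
$b{\left(Z,E \right)} = -1 + \frac{E}{Z}$ ($b{\left(Z,E \right)} = \frac{E}{Z} + 37 \left(- \frac{1}{37}\right) = \frac{E}{Z} - 1 = -1 + \frac{E}{Z}$)
$\left(\left(b{\left(u,331 \right)} - 117619\right) + 137274\right) - -117219 = \left(\left(\frac{331 - 229}{229} - 117619\right) + 137274\right) - -117219 = \left(\left(\frac{331 - 229}{229} - 117619\right) + 137274\right) + 117219 = \left(\left(\frac{1}{229} \cdot 102 - 117619\right) + 137274\right) + 117219 = \left(\left(\frac{102}{229} - 117619\right) + 137274\right) + 117219 = \left(- \frac{26934649}{229} + 137274\right) + 117219 = \frac{4501097}{229} + 117219 = \frac{31344248}{229}$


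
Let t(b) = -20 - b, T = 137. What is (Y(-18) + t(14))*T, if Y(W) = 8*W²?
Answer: 350446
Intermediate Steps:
(Y(-18) + t(14))*T = (8*(-18)² + (-20 - 1*14))*137 = (8*324 + (-20 - 14))*137 = (2592 - 34)*137 = 2558*137 = 350446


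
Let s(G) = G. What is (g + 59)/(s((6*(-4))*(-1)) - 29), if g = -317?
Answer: 258/5 ≈ 51.600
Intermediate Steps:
(g + 59)/(s((6*(-4))*(-1)) - 29) = (-317 + 59)/((6*(-4))*(-1) - 29) = -258/(-24*(-1) - 29) = -258/(24 - 29) = -258/(-5) = -258*(-1/5) = 258/5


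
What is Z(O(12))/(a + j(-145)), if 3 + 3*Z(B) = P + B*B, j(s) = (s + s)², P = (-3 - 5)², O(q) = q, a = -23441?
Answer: 205/181977 ≈ 0.0011265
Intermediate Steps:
P = 64 (P = (-8)² = 64)
j(s) = 4*s² (j(s) = (2*s)² = 4*s²)
Z(B) = 61/3 + B²/3 (Z(B) = -1 + (64 + B*B)/3 = -1 + (64 + B²)/3 = -1 + (64/3 + B²/3) = 61/3 + B²/3)
Z(O(12))/(a + j(-145)) = (61/3 + (⅓)*12²)/(-23441 + 4*(-145)²) = (61/3 + (⅓)*144)/(-23441 + 4*21025) = (61/3 + 48)/(-23441 + 84100) = (205/3)/60659 = (205/3)*(1/60659) = 205/181977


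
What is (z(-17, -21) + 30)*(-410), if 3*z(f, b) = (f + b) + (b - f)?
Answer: -6560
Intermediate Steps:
z(f, b) = 2*b/3 (z(f, b) = ((f + b) + (b - f))/3 = ((b + f) + (b - f))/3 = (2*b)/3 = 2*b/3)
(z(-17, -21) + 30)*(-410) = ((2/3)*(-21) + 30)*(-410) = (-14 + 30)*(-410) = 16*(-410) = -6560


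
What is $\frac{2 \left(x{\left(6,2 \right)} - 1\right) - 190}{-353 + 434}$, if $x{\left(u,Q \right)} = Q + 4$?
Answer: $- \frac{20}{9} \approx -2.2222$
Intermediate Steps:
$x{\left(u,Q \right)} = 4 + Q$
$\frac{2 \left(x{\left(6,2 \right)} - 1\right) - 190}{-353 + 434} = \frac{2 \left(\left(4 + 2\right) - 1\right) - 190}{-353 + 434} = \frac{2 \left(6 - 1\right) - 190}{81} = \left(2 \cdot 5 - 190\right) \frac{1}{81} = \left(10 - 190\right) \frac{1}{81} = \left(-180\right) \frac{1}{81} = - \frac{20}{9}$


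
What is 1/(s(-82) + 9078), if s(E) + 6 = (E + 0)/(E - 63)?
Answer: 145/1315522 ≈ 0.00011022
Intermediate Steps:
s(E) = -6 + E/(-63 + E) (s(E) = -6 + (E + 0)/(E - 63) = -6 + E/(-63 + E))
1/(s(-82) + 9078) = 1/((378 - 5*(-82))/(-63 - 82) + 9078) = 1/((378 + 410)/(-145) + 9078) = 1/(-1/145*788 + 9078) = 1/(-788/145 + 9078) = 1/(1315522/145) = 145/1315522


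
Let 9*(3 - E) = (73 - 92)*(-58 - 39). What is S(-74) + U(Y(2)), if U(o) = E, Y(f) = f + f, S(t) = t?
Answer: -2482/9 ≈ -275.78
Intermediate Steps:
Y(f) = 2*f
E = -1816/9 (E = 3 - (73 - 92)*(-58 - 39)/9 = 3 - (-19)*(-97)/9 = 3 - ⅑*1843 = 3 - 1843/9 = -1816/9 ≈ -201.78)
U(o) = -1816/9
S(-74) + U(Y(2)) = -74 - 1816/9 = -2482/9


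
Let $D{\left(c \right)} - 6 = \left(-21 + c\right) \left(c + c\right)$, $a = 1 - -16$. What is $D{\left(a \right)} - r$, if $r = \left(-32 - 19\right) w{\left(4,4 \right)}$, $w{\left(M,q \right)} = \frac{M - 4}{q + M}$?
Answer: $-130$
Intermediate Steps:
$a = 17$ ($a = 1 + 16 = 17$)
$D{\left(c \right)} = 6 + 2 c \left(-21 + c\right)$ ($D{\left(c \right)} = 6 + \left(-21 + c\right) \left(c + c\right) = 6 + \left(-21 + c\right) 2 c = 6 + 2 c \left(-21 + c\right)$)
$w{\left(M,q \right)} = \frac{-4 + M}{M + q}$
$r = 0$ ($r = \left(-32 - 19\right) \frac{-4 + 4}{4 + 4} = - 51 \cdot \frac{1}{8} \cdot 0 = \left(-51\right) 0 = 0$)
$D{\left(a \right)} - r = \left(6 - 714 + 2 \cdot 17^{2}\right) - 0 = \left(6 - 714 + 2 \cdot 289\right) + 0 = \left(6 - 714 + 578\right) + 0 = -130 + 0 = -130$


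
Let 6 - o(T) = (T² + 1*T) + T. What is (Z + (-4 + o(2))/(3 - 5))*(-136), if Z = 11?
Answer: -1904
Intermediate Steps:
o(T) = 6 - T² - 2*T (o(T) = 6 - ((T² + 1*T) + T) = 6 - ((T² + T) + T) = 6 - ((T + T²) + T) = 6 - (T² + 2*T) = 6 + (-T² - 2*T) = 6 - T² - 2*T)
(Z + (-4 + o(2))/(3 - 5))*(-136) = (11 + (-4 + (6 - 1*2² - 2*2))/(3 - 5))*(-136) = (11 + (-4 + (6 - 1*4 - 4))/(-2))*(-136) = (11 + (-4 + (6 - 4 - 4))*(-½))*(-136) = (11 + (-4 - 2)*(-½))*(-136) = (11 - 6*(-½))*(-136) = (11 + 3)*(-136) = 14*(-136) = -1904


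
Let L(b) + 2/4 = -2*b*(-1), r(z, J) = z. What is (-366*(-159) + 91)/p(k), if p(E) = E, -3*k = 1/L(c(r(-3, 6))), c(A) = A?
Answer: 2273115/2 ≈ 1.1366e+6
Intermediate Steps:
L(b) = -½ + 2*b (L(b) = -½ - 2*b*(-1) = -½ + 2*b)
k = 2/39 (k = -1/(3*(-½ + 2*(-3))) = -1/(3*(-½ - 6)) = -1/(3*(-13/2)) = -⅓*(-2/13) = 2/39 ≈ 0.051282)
(-366*(-159) + 91)/p(k) = (-366*(-159) + 91)/(2/39) = (58194 + 91)*(39/2) = 58285*(39/2) = 2273115/2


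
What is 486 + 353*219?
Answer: 77793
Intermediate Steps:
486 + 353*219 = 486 + 77307 = 77793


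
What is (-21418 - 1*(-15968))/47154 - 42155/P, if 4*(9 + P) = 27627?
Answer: -450082135/72279223 ≈ -6.2270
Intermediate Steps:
P = 27591/4 (P = -9 + (¼)*27627 = -9 + 27627/4 = 27591/4 ≈ 6897.8)
(-21418 - 1*(-15968))/47154 - 42155/P = (-21418 - 1*(-15968))/47154 - 42155/27591/4 = (-21418 + 15968)*(1/47154) - 42155*4/27591 = -5450*1/47154 - 168620/27591 = -2725/23577 - 168620/27591 = -450082135/72279223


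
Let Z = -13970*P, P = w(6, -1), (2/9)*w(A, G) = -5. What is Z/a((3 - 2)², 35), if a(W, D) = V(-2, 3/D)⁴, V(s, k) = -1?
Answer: 314325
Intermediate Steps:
w(A, G) = -45/2 (w(A, G) = (9/2)*(-5) = -45/2)
a(W, D) = 1 (a(W, D) = (-1)⁴ = 1)
P = -45/2 ≈ -22.500
Z = 314325 (Z = -13970*(-45/2) = 314325)
Z/a((3 - 2)², 35) = 314325/1 = 314325*1 = 314325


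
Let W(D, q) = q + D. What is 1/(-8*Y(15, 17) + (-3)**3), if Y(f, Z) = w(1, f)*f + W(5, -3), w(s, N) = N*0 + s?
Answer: -1/163 ≈ -0.0061350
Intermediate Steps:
W(D, q) = D + q
w(s, N) = s (w(s, N) = 0 + s = s)
Y(f, Z) = 2 + f (Y(f, Z) = 1*f + (5 - 3) = f + 2 = 2 + f)
1/(-8*Y(15, 17) + (-3)**3) = 1/(-8*(2 + 15) + (-3)**3) = 1/(-8*17 - 27) = 1/(-136 - 27) = 1/(-163) = -1/163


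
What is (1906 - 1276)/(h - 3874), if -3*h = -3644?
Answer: -945/3989 ≈ -0.23690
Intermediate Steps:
h = 3644/3 (h = -⅓*(-3644) = 3644/3 ≈ 1214.7)
(1906 - 1276)/(h - 3874) = (1906 - 1276)/(3644/3 - 3874) = 630/(-7978/3) = 630*(-3/7978) = -945/3989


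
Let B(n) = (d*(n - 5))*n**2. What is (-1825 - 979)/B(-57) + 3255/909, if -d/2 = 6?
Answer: 218489429/61035714 ≈ 3.5797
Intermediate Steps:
d = -12 (d = -2*6 = -12)
B(n) = n**2*(60 - 12*n) (B(n) = (-12*(n - 5))*n**2 = (-12*(-5 + n))*n**2 = (60 - 12*n)*n**2 = n**2*(60 - 12*n))
(-1825 - 979)/B(-57) + 3255/909 = (-1825 - 979)/((12*(-57)**2*(5 - 1*(-57)))) + 3255/909 = -2804*1/(38988*(5 + 57)) + 3255*(1/909) = -2804/(12*3249*62) + 1085/303 = -2804/2417256 + 1085/303 = -2804*1/2417256 + 1085/303 = -701/604314 + 1085/303 = 218489429/61035714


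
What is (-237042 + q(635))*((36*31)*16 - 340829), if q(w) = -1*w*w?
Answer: 206788953791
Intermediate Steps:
q(w) = -w**2 (q(w) = -w*w = -w**2)
(-237042 + q(635))*((36*31)*16 - 340829) = (-237042 - 1*635**2)*((36*31)*16 - 340829) = (-237042 - 1*403225)*(1116*16 - 340829) = (-237042 - 403225)*(17856 - 340829) = -640267*(-322973) = 206788953791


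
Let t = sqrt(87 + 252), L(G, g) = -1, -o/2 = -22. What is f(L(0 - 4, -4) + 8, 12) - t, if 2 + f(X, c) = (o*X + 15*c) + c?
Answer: 498 - sqrt(339) ≈ 479.59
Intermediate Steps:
o = 44 (o = -2*(-22) = 44)
t = sqrt(339) ≈ 18.412
f(X, c) = -2 + 16*c + 44*X (f(X, c) = -2 + ((44*X + 15*c) + c) = -2 + ((15*c + 44*X) + c) = -2 + (16*c + 44*X) = -2 + 16*c + 44*X)
f(L(0 - 4, -4) + 8, 12) - t = (-2 + 16*12 + 44*(-1 + 8)) - sqrt(339) = (-2 + 192 + 44*7) - sqrt(339) = (-2 + 192 + 308) - sqrt(339) = 498 - sqrt(339)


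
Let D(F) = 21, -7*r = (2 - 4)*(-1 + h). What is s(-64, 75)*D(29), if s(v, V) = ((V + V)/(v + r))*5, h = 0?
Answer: -245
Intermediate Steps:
r = -2/7 (r = -(2 - 4)*(-1 + 0)/7 = -(-2)*(-1)/7 = -1/7*2 = -2/7 ≈ -0.28571)
s(v, V) = 10*V/(-2/7 + v) (s(v, V) = ((V + V)/(v - 2/7))*5 = ((2*V)/(-2/7 + v))*5 = (2*V/(-2/7 + v))*5 = 10*V/(-2/7 + v))
s(-64, 75)*D(29) = (70*75/(-2 + 7*(-64)))*21 = (70*75/(-2 - 448))*21 = (70*75/(-450))*21 = (70*75*(-1/450))*21 = -35/3*21 = -245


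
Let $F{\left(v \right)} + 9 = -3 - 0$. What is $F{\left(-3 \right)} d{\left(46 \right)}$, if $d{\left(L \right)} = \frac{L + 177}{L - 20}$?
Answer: $- \frac{1338}{13} \approx -102.92$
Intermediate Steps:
$d{\left(L \right)} = \frac{177 + L}{-20 + L}$
$F{\left(v \right)} = -12$ ($F{\left(v \right)} = -9 - 3 = -12$)
$F{\left(-3 \right)} d{\left(46 \right)} = - 12 \frac{177 + 46}{-20 + 46} = - 12 \cdot \frac{1}{26} \cdot 223 = \left(-12\right) \frac{223}{26} = - \frac{1338}{13}$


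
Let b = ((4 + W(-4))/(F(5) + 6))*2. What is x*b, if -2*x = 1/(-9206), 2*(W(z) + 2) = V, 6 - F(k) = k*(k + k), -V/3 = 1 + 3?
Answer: 1/87457 ≈ 1.1434e-5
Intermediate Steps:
V = -12 (V = -3*(1 + 3) = -3*4 = -12)
F(k) = 6 - 2*k² (F(k) = 6 - k*(k + k) = 6 - k*2*k = 6 - 2*k²)
W(z) = -8 (W(z) = -2 + (½)*(-12) = -2 - 6 = -8)
x = 1/18412 (x = -½/(-9206) = -½*(-1/9206) = 1/18412 ≈ 5.4312e-5)
b = 4/19 (b = ((4 - 8)/((6 - 2*5²) + 6))*2 = -4/((6 - 2*25) + 6)*2 = -4/((6 - 50) + 6)*2 = -4/(-44 + 6)*2 = -4/(-38)*2 = -4*(-1/38)*2 = (2/19)*2 = 4/19 ≈ 0.21053)
x*b = (1/18412)*(4/19) = 1/87457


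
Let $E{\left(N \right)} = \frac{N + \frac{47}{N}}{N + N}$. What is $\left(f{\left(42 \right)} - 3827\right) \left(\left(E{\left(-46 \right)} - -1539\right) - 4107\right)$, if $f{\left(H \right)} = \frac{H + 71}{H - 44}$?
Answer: $\frac{84393216171}{8464} \approx 9.9708 \cdot 10^{6}$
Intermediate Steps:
$E{\left(N \right)} = \frac{N + \frac{47}{N}}{2 N}$
$f{\left(H \right)} = \frac{71 + H}{-44 + H}$
$\left(f{\left(42 \right)} - 3827\right) \left(\left(E{\left(-46 \right)} - -1539\right) - 4107\right) = \left(\frac{71 + 42}{-44 + 42} - 3827\right) \left(\left(\frac{47 + \left(-46\right)^{2}}{2 \cdot 2116} - -1539\right) - 4107\right) = \left(\frac{1}{-2} \cdot 113 - 3827\right) \left(\left(\frac{1}{2} \cdot \frac{1}{2116} \left(47 + 2116\right) + 1539\right) - 4107\right) = \left(\left(- \frac{1}{2}\right) 113 - 3827\right) \left(\left(\frac{1}{2} \cdot \frac{1}{2116} \cdot 2163 + 1539\right) - 4107\right) = \left(- \frac{113}{2} - 3827\right) \left(\left(\frac{2163}{4232} + 1539\right) - 4107\right) = - \frac{7767 \left(\frac{6515211}{4232} - 4107\right)}{2} = \left(- \frac{7767}{2}\right) \left(- \frac{10865613}{4232}\right) = \frac{84393216171}{8464}$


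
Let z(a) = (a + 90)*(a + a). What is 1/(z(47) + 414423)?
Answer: 1/427301 ≈ 2.3403e-6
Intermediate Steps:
z(a) = 2*a*(90 + a) (z(a) = (90 + a)*(2*a) = 2*a*(90 + a))
1/(z(47) + 414423) = 1/(2*47*(90 + 47) + 414423) = 1/(2*47*137 + 414423) = 1/(12878 + 414423) = 1/427301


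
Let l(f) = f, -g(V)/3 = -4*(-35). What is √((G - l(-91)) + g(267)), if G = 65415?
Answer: √65086 ≈ 255.12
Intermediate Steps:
g(V) = -420 (g(V) = -(-12)*(-35) = -3*140 = -420)
√((G - l(-91)) + g(267)) = √((65415 - 1*(-91)) - 420) = √((65415 + 91) - 420) = √(65506 - 420) = √65086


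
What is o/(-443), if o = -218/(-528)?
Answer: -109/116952 ≈ -0.00093201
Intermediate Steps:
o = 109/264 (o = -218*(-1/528) = 109/264 ≈ 0.41288)
o/(-443) = (109/264)/(-443) = (109/264)*(-1/443) = -109/116952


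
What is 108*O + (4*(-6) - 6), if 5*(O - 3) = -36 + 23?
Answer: 66/5 ≈ 13.200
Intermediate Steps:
O = ⅖ (O = 3 + (-36 + 23)/5 = 3 + (⅕)*(-13) = 3 - 13/5 = ⅖ ≈ 0.40000)
108*O + (4*(-6) - 6) = 108*(⅖) + (4*(-6) - 6) = 216/5 + (-24 - 6) = 216/5 - 30 = 66/5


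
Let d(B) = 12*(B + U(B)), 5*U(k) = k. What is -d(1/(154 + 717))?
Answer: -72/4355 ≈ -0.016533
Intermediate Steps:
U(k) = k/5
d(B) = 72*B/5 (d(B) = 12*(B + B/5) = 12*(6*B/5) = 72*B/5)
-d(1/(154 + 717)) = -72/(5*(154 + 717)) = -72/(5*871) = -1*72/4355 = -72/4355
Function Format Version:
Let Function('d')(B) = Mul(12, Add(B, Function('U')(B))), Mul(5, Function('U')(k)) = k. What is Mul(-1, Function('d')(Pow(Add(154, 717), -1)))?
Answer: Rational(-72, 4355) ≈ -0.016533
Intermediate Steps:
Function('U')(k) = Mul(Rational(1, 5), k)
Function('d')(B) = Mul(Rational(72, 5), B) (Function('d')(B) = Mul(12, Add(B, Mul(Rational(1, 5), B))) = Mul(12, Mul(Rational(6, 5), B)) = Mul(Rational(72, 5), B))
Mul(-1, Function('d')(Pow(Add(154, 717), -1))) = Mul(-1, Mul(Rational(72, 5), Pow(Add(154, 717), -1))) = Mul(-1, Mul(Rational(72, 5), Pow(871, -1))) = Mul(-1, Mul(Rational(72, 5), Rational(1, 871))) = Mul(-1, Rational(72, 4355)) = Rational(-72, 4355)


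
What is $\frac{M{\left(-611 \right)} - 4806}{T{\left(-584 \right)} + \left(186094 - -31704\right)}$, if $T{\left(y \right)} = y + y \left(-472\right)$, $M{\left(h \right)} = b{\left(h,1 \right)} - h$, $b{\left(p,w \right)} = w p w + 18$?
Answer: $- \frac{2394}{246431} \approx -0.0097147$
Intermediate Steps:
$b{\left(p,w \right)} = 18 + p w^{2}$ ($b{\left(p,w \right)} = p w w + 18 = p w^{2} + 18 = 18 + p w^{2}$)
$M{\left(h \right)} = 18$ ($M{\left(h \right)} = \left(18 + h 1^{2}\right) - h = \left(18 + h 1\right) - h = \left(18 + h\right) - h = 18$)
$T{\left(y \right)} = - 471 y$ ($T{\left(y \right)} = y - 472 y = - 471 y$)
$\frac{M{\left(-611 \right)} - 4806}{T{\left(-584 \right)} + \left(186094 - -31704\right)} = \frac{18 - 4806}{\left(-471\right) \left(-584\right) + \left(186094 - -31704\right)} = \frac{18 - 4806}{275064 + \left(186094 + 31704\right)} = - \frac{4788}{275064 + 217798} = - \frac{4788}{492862} = \left(-4788\right) \frac{1}{492862} = - \frac{2394}{246431}$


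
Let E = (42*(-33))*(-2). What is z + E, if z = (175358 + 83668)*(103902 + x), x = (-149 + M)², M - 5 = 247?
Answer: 29661329058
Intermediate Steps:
M = 252 (M = 5 + 247 = 252)
x = 10609 (x = (-149 + 252)² = 103² = 10609)
z = 29661326286 (z = (175358 + 83668)*(103902 + 10609) = 259026*114511 = 29661326286)
E = 2772 (E = -1386*(-2) = 2772)
z + E = 29661326286 + 2772 = 29661329058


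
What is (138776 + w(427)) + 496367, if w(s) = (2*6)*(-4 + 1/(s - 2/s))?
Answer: 115794971189/182327 ≈ 6.3510e+5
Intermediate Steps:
w(s) = -48 + 12/(s - 2/s) (w(s) = 12*(-4 + 1/(s - 2/s)) = -48 + 12/(s - 2/s))
(138776 + w(427)) + 496367 = (138776 + 12*(8 + 427 - 4*427²)/(-2 + 427²)) + 496367 = (138776 + 12*(8 + 427 - 4*182329)/(-2 + 182329)) + 496367 = (138776 + 12*(8 + 427 - 729316)/182327) + 496367 = (138776 + 12*(1/182327)*(-728881)) + 496367 = (138776 - 8746572/182327) + 496367 = 25293865180/182327 + 496367 = 115794971189/182327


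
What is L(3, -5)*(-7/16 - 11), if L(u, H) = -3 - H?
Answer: -183/8 ≈ -22.875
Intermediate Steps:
L(3, -5)*(-7/16 - 11) = (-3 - 1*(-5))*(-7/16 - 11) = (-3 + 5)*(-7*1/16 - 11) = 2*(-7/16 - 11) = 2*(-183/16) = -183/8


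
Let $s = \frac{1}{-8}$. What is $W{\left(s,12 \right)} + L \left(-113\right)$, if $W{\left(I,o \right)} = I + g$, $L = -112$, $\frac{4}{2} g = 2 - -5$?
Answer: $\frac{101275}{8} \approx 12659.0$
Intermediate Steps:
$g = \frac{7}{2}$ ($g = \frac{2 - -5}{2} = \frac{2 + 5}{2} = \frac{1}{2} \cdot 7 = \frac{7}{2} \approx 3.5$)
$s = - \frac{1}{8} \approx -0.125$
$W{\left(I,o \right)} = \frac{7}{2} + I$ ($W{\left(I,o \right)} = I + \frac{7}{2} = \frac{7}{2} + I$)
$W{\left(s,12 \right)} + L \left(-113\right) = \left(\frac{7}{2} - \frac{1}{8}\right) - -12656 = \frac{27}{8} + 12656 = \frac{101275}{8}$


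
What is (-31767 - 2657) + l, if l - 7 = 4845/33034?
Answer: -1136926333/33034 ≈ -34417.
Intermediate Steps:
l = 236083/33034 (l = 7 + 4845/33034 = 236083/33034 ≈ 7.1467)
(-31767 - 2657) + l = (-31767 - 2657) + 236083/33034 = -34424 + 236083/33034 = -1136926333/33034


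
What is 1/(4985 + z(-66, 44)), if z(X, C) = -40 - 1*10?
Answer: 1/4935 ≈ 0.00020263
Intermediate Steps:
z(X, C) = -50 (z(X, C) = -40 - 10 = -50)
1/(4985 + z(-66, 44)) = 1/(4985 - 50) = 1/4935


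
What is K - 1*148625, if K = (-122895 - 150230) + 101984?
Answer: -319766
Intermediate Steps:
K = -171141 (K = -273125 + 101984 = -171141)
K - 1*148625 = -171141 - 1*148625 = -171141 - 148625 = -319766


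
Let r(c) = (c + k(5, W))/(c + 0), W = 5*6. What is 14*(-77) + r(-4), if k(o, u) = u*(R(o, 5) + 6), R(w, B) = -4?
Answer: -1092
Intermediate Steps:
W = 30
k(o, u) = 2*u (k(o, u) = u*(-4 + 6) = u*2 = 2*u)
r(c) = (60 + c)/c (r(c) = (c + 2*30)/(c + 0) = (c + 60)/c = (60 + c)/c)
14*(-77) + r(-4) = 14*(-77) + (60 - 4)/(-4) = -1078 - ¼*56 = -1078 - 14 = -1092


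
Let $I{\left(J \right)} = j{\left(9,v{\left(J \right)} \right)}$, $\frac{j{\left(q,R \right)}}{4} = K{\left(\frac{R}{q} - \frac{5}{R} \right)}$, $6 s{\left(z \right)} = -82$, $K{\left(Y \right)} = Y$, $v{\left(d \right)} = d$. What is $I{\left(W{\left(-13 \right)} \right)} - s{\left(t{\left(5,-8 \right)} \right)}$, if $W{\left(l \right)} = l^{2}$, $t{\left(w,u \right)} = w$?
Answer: $\frac{134851}{1521} \approx 88.659$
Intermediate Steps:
$s{\left(z \right)} = - \frac{41}{3}$ ($s{\left(z \right)} = \frac{1}{6} \left(-82\right) = - \frac{41}{3}$)
$j{\left(q,R \right)} = - \frac{20}{R} + \frac{4 R}{q}$ ($j{\left(q,R \right)} = 4 \left(\frac{R}{q} - \frac{5}{R}\right) = 4 \left(- \frac{5}{R} + \frac{R}{q}\right) = - \frac{20}{R} + \frac{4 R}{q}$)
$I{\left(J \right)} = - \frac{20}{J} + \frac{4 J}{9}$
$I{\left(W{\left(-13 \right)} \right)} - s{\left(t{\left(5,-8 \right)} \right)} = \left(- \frac{20}{\left(-13\right)^{2}} + \frac{4 \left(-13\right)^{2}}{9}\right) - - \frac{41}{3} = \left(- \frac{20}{169} + \frac{4}{9} \cdot 169\right) + \frac{41}{3} = \left(\left(-20\right) \frac{1}{169} + \frac{676}{9}\right) + \frac{41}{3} = \left(- \frac{20}{169} + \frac{676}{9}\right) + \frac{41}{3} = \frac{114064}{1521} + \frac{41}{3} = \frac{134851}{1521}$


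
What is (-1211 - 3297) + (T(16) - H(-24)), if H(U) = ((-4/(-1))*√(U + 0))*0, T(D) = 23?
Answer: -4485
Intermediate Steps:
H(U) = 0 (H(U) = ((-4*(-1))*√U)*0 = (4*√U)*0 = 0)
(-1211 - 3297) + (T(16) - H(-24)) = (-1211 - 3297) + (23 - 1*0) = -4508 + (23 + 0) = -4508 + 23 = -4485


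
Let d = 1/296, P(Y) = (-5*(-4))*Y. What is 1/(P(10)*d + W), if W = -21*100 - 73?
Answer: -37/80376 ≈ -0.00046034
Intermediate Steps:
P(Y) = 20*Y
d = 1/296 ≈ 0.0033784
W = -2173 (W = -2100 - 73 = -2173)
1/(P(10)*d + W) = 1/((20*10)*(1/296) - 2173) = 1/(200*(1/296) - 2173) = 1/(25/37 - 2173) = 1/(-80376/37) = -37/80376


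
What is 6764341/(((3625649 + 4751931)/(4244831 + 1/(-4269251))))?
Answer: 6129253593297662439/1788299589629 ≈ 3.4274e+6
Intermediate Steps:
6764341/(((3625649 + 4751931)/(4244831 + 1/(-4269251)))) = 6764341/((8377580/(4244831 - 1/4269251))) = 6764341/((8377580/(18122248991580/4269251))) = 6764341/((8377580*(4269251/18122248991580))) = 6764341/(1788299589629/906112449579) = 6764341*(906112449579/1788299589629) = 6129253593297662439/1788299589629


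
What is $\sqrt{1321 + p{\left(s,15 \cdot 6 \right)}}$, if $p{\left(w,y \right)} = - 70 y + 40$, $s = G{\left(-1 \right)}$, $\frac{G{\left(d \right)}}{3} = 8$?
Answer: $i \sqrt{4939} \approx 70.278 i$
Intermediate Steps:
$G{\left(d \right)} = 24$ ($G{\left(d \right)} = 3 \cdot 8 = 24$)
$s = 24$
$p{\left(w,y \right)} = 40 - 70 y$
$\sqrt{1321 + p{\left(s,15 \cdot 6 \right)}} = \sqrt{1321 + \left(40 - 70 \cdot 15 \cdot 6\right)} = \sqrt{1321 + \left(40 - 6300\right)} = \sqrt{1321 - 6260} = \sqrt{-4939} = i \sqrt{4939}$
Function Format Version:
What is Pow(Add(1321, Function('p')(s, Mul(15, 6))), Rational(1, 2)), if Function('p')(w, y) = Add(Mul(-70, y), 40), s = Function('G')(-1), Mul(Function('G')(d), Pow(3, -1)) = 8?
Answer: Mul(I, Pow(4939, Rational(1, 2))) ≈ Mul(70.278, I)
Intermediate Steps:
Function('G')(d) = 24 (Function('G')(d) = Mul(3, 8) = 24)
s = 24
Function('p')(w, y) = Add(40, Mul(-70, y))
Pow(Add(1321, Function('p')(s, Mul(15, 6))), Rational(1, 2)) = Pow(Add(1321, Add(40, Mul(-70, Mul(15, 6)))), Rational(1, 2)) = Pow(Add(1321, Add(40, Mul(-70, 90))), Rational(1, 2)) = Pow(Add(1321, Add(40, -6300)), Rational(1, 2)) = Pow(Add(1321, -6260), Rational(1, 2)) = Pow(-4939, Rational(1, 2)) = Mul(I, Pow(4939, Rational(1, 2)))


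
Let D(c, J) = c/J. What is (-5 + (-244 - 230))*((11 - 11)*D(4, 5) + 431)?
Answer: -206449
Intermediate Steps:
(-5 + (-244 - 230))*((11 - 11)*D(4, 5) + 431) = (-5 + (-244 - 230))*((11 - 11)*(4/5) + 431) = (-5 - 474)*(0*(4*(⅕)) + 431) = -479*(0*(⅘) + 431) = -479*(0 + 431) = -479*431 = -206449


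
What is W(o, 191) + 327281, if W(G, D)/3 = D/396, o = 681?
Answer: 43201283/132 ≈ 3.2728e+5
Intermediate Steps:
W(G, D) = D/132 (W(G, D) = 3*(D/396) = D/132)
W(o, 191) + 327281 = (1/132)*191 + 327281 = 191/132 + 327281 = 43201283/132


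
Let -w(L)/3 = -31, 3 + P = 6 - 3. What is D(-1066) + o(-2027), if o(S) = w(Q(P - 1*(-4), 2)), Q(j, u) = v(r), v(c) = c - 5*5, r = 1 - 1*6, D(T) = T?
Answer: -973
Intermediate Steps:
P = 0 (P = -3 + (6 - 3) = -3 + 3 = 0)
r = -5 (r = 1 - 6 = -5)
v(c) = -25 + c (v(c) = c - 25 = -25 + c)
Q(j, u) = -30 (Q(j, u) = -25 - 5 = -30)
w(L) = 93 (w(L) = -3*(-31) = 93)
o(S) = 93
D(-1066) + o(-2027) = -1066 + 93 = -973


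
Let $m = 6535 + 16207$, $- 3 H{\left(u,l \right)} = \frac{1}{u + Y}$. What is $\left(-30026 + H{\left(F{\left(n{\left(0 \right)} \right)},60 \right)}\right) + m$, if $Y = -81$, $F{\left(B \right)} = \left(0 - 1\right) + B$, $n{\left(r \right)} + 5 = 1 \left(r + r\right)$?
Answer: $- \frac{1901123}{261} \approx -7284.0$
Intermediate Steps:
$n{\left(r \right)} = -5 + 2 r$ ($n{\left(r \right)} = -5 + 1 \left(r + r\right) = -5 + 1 \cdot 2 r = -5 + 2 r$)
$F{\left(B \right)} = -1 + B$
$H{\left(u,l \right)} = - \frac{1}{3 \left(-81 + u\right)}$ ($H{\left(u,l \right)} = - \frac{1}{3 \left(u - 81\right)} = - \frac{1}{3 \left(-81 + u\right)}$)
$m = 22742$
$\left(-30026 + H{\left(F{\left(n{\left(0 \right)} \right)},60 \right)}\right) + m = \left(-30026 - \frac{1}{-243 + 3 \left(-1 + \left(-5 + 2 \cdot 0\right)\right)}\right) + 22742 = \left(-30026 - \frac{1}{-243 + 3 \left(-1 + \left(-5 + 0\right)\right)}\right) + 22742 = \left(-30026 - \frac{1}{-243 + 3 \left(-1 - 5\right)}\right) + 22742 = \left(-30026 - \frac{1}{-243 + 3 \left(-6\right)}\right) + 22742 = \left(-30026 - \frac{1}{-243 - 18}\right) + 22742 = \left(-30026 - \frac{1}{-261}\right) + 22742 = \left(-30026 - - \frac{1}{261}\right) + 22742 = \left(-30026 + \frac{1}{261}\right) + 22742 = - \frac{7836785}{261} + 22742 = - \frac{1901123}{261}$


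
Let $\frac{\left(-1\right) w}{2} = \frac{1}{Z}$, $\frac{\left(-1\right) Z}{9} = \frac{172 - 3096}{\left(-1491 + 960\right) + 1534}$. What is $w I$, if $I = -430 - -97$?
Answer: $\frac{2183}{86} \approx 25.384$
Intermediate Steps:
$Z = \frac{1548}{59}$ ($Z = - 9 \frac{172 - 3096}{\left(-1491 + 960\right) + 1534} = - 9 \left(- \frac{2924}{-531 + 1534}\right) = - 9 \left(- \frac{2924}{1003}\right) = - 9 \left(\left(-2924\right) \frac{1}{1003}\right) = \left(-9\right) \left(- \frac{172}{59}\right) = \frac{1548}{59} \approx 26.237$)
$I = -333$ ($I = -430 + 97 = -333$)
$w = - \frac{59}{774}$ ($w = - \frac{2}{\frac{1548}{59}} = \left(-2\right) \frac{59}{1548} = - \frac{59}{774} \approx -0.076227$)
$w I = \left(- \frac{59}{774}\right) \left(-333\right) = \frac{2183}{86}$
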